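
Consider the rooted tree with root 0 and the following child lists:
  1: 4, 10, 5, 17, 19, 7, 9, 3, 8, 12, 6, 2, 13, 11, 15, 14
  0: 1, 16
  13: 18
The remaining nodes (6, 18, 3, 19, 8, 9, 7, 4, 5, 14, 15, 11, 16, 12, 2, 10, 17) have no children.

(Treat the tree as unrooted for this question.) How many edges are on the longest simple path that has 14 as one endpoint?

A farthest node from 14 is 18 (16 also at distance 3).
The path 14–1–13–18 has 3 edges.

3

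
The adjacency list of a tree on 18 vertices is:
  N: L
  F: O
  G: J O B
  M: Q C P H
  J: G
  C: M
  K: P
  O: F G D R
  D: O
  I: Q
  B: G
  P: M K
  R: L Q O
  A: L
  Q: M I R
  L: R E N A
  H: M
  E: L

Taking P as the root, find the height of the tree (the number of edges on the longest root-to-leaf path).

J sits deepest: P-M-Q-R-O-G-J — 6 edges from the root.

6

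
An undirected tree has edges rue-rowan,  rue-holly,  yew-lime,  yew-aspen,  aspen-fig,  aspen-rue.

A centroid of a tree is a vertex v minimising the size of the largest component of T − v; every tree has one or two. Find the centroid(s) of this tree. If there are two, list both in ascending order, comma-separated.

aspen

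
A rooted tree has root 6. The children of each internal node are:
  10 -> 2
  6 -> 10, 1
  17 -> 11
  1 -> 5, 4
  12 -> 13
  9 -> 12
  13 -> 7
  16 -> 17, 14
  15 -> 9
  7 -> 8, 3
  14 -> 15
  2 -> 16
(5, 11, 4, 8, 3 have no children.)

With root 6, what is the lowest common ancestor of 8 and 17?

8's ancestor chain is 8, 7, 13, 12, 9, 15, 14, 16, 2, 10, 6 and 17's is 17, 16, 2, 10, 6; they first meet at 16.

16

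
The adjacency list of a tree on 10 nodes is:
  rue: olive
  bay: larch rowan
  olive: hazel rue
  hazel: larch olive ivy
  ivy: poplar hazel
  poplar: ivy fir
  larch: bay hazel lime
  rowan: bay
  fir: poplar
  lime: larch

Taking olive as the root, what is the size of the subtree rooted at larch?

larch's subtree: {larch, bay, lime, rowan}, size 4.

4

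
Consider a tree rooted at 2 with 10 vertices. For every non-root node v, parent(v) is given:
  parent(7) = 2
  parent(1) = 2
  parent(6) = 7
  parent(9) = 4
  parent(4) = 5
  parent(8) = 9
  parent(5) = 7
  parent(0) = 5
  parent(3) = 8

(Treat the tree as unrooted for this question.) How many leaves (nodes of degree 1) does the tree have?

4

Exactly 4 nodes have a single neighbour: 0, 1, 3, 6.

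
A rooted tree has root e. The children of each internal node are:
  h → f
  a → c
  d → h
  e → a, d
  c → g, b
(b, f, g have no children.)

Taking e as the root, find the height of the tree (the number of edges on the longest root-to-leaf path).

3

The longest root-to-leaf path is e → a → c → b (3 edges).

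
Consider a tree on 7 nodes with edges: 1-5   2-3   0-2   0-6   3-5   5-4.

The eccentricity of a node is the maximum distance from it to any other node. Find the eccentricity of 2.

Distances from 2 peak at 3, attained at 1 (4 also at distance 3).
2–3–5–1

3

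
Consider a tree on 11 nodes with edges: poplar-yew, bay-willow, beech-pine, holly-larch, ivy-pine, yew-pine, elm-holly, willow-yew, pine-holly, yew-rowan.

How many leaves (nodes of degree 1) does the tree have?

The leaves are bay, beech, elm, ivy, larch, poplar, rowan.
That is 7 leaves.

7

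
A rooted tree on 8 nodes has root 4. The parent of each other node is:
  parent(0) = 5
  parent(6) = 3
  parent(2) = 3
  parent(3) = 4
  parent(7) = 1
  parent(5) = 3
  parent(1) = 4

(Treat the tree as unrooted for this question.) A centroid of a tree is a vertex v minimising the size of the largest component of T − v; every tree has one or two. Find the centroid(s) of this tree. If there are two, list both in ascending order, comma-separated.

Removing 3 splits the tree into components of sizes 3, 2, 1, 1; the largest is 3 ≤ ⌊8/2⌋ = 4.
Every other node leaves some component of size > 4, so the centroid is unique.

3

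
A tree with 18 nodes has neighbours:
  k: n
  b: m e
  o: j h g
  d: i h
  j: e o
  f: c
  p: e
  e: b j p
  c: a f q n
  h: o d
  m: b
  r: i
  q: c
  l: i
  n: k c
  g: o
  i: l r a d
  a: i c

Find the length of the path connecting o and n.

6

The path is o–h–d–i–a–c–n, which has 6 edges.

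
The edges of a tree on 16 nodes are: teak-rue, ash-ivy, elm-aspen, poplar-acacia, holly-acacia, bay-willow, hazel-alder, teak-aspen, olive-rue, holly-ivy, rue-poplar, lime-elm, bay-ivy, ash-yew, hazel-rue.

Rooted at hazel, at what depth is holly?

4

Climbing from holly to the root: holly – acacia – poplar – rue – hazel. That's 4 steps.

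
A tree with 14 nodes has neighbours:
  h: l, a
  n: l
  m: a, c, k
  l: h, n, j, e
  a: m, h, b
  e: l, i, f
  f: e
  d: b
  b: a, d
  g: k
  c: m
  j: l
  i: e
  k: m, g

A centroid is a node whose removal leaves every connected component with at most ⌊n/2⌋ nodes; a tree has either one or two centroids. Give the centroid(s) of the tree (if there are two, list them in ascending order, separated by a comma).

a, h

Delete a: the remaining components have sizes 7, 4, 2. Max 7 ≤ 7, so a is a centroid.
h is adjacent to a and is also a centroid (the largest component after removing it is likewise 7).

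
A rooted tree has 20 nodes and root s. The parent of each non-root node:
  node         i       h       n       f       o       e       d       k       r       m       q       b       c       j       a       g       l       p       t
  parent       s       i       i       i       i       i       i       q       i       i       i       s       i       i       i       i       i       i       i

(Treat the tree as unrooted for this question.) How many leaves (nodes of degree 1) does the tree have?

17

Degree-1 nodes: a, b, c, d, e, f, g, h, j, k, l, m, n, o, p, r, t — 17 of them.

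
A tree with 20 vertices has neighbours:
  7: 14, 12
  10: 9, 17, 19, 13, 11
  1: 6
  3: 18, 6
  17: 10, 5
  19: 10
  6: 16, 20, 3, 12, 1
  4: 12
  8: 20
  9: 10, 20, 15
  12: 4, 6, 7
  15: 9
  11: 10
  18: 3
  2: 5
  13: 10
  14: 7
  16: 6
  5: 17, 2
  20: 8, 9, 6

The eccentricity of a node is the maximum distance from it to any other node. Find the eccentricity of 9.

The node farthest from 9 is 14, via 9-20-6-12-7-14 — 5 edges.

5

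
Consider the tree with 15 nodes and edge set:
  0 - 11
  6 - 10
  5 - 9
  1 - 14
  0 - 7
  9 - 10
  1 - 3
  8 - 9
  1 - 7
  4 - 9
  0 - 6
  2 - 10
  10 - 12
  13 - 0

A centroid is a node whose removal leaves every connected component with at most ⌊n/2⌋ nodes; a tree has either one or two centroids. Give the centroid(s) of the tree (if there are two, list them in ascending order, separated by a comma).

6

If 6 is removed the pieces have sizes 7, 7, all ≤ ⌊15/2⌋ = 7.
No neighbour of 6 does as well, so 6 is the unique centroid.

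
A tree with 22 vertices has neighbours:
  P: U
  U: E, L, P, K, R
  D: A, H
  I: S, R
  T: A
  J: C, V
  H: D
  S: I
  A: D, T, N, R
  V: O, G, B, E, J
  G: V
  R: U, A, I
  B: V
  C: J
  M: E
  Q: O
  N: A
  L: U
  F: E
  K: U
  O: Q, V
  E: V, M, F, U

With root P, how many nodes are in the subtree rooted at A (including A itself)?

5

A's subtree: {A, D, T, N, H}, size 5.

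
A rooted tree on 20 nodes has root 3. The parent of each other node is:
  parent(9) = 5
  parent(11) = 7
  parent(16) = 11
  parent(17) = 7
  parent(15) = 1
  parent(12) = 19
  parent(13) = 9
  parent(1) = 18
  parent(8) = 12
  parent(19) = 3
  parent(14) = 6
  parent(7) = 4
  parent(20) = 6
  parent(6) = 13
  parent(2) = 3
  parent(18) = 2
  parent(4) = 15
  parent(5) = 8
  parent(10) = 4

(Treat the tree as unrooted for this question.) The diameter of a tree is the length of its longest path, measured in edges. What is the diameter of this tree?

16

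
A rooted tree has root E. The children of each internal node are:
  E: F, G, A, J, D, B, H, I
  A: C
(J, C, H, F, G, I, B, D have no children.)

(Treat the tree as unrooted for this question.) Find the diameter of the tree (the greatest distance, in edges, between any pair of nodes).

Starting from C, a farthest node is G at distance 3.
One longest path: C-A-E-G.
So the diameter is 3.

3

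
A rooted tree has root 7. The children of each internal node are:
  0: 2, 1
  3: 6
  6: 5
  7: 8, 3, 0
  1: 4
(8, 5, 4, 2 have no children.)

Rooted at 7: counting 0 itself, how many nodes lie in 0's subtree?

0's subtree: {0, 1, 2, 4}, size 4.

4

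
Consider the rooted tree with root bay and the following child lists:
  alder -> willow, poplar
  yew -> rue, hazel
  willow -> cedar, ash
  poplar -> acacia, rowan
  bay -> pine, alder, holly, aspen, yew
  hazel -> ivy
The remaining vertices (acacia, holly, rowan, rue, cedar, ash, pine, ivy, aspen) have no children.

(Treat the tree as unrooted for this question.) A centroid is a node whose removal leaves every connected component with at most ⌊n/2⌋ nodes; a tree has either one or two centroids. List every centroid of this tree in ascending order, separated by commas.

Delete bay: the remaining components have sizes 7, 4, 1, 1, 1. Max 7 ≤ 7, so bay is a centroid.
Every other node leaves some component of size > 7, so the centroid is unique.

bay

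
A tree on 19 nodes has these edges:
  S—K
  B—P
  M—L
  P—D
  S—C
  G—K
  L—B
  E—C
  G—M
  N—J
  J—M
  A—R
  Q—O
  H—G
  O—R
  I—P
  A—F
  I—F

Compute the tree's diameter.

Starting from Q, a farthest node is E at distance 14.
One longest path: Q – O – R – A – F – I – P – B – L – M – G – K – S – C – E.
So the diameter is 14.

14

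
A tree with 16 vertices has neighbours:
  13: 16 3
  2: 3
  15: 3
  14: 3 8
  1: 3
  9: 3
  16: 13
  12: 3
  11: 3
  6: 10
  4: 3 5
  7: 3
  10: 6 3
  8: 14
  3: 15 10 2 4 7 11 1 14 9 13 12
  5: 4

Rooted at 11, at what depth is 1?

2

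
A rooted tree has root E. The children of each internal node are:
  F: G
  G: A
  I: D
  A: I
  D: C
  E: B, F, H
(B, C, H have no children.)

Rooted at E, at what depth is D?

Path from E to D: E – F – G – A – I – D, which has 5 edges.

5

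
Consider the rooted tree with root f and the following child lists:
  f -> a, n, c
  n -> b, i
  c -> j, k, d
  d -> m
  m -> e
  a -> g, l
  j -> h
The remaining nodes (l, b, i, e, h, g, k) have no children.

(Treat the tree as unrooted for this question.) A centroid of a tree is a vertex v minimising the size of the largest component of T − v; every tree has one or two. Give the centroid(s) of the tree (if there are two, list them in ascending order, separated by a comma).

Delete f: the remaining components have sizes 7, 3, 3. Max 7 ≤ 7, so f is a centroid.
c is adjacent to f and is also a centroid (the largest component after removing it is likewise 7).

c, f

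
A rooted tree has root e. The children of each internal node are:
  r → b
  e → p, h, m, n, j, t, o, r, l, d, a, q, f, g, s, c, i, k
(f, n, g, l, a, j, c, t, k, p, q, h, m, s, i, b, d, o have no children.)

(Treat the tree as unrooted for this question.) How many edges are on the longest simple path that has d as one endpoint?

A farthest node from d is b.
The path d–e–r–b has 3 edges.

3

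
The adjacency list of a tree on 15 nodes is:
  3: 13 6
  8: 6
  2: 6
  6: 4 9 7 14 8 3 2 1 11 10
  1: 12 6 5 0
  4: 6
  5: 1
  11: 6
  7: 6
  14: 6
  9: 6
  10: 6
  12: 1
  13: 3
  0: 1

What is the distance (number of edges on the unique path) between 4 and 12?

4 - 6 - 1 - 12: 3 edges.

3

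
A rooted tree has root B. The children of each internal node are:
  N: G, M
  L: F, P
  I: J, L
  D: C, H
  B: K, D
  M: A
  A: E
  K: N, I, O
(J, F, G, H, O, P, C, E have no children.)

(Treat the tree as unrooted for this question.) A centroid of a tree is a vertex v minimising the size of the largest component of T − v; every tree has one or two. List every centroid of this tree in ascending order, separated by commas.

K

Delete K: the remaining components have sizes 5, 5, 4, 1. Max 5 ≤ 8, so K is a centroid.
No neighbour of K does as well, so K is the unique centroid.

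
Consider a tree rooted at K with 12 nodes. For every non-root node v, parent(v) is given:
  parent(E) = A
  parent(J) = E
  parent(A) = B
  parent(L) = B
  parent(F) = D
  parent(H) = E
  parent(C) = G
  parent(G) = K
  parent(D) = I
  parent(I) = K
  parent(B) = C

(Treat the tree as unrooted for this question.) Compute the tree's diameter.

BFS from J reaches F last, at distance 9; BFS from F confirms no node is farther.
Path: J - E - A - B - C - G - K - I - D - F.

9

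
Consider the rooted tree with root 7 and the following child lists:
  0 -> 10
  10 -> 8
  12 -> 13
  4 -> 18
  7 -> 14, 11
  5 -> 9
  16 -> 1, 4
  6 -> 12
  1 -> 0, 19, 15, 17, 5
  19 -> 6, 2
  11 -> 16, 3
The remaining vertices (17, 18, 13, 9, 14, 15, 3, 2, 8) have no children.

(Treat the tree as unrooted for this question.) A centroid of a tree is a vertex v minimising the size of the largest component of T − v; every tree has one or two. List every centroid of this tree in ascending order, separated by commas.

1

If 1 is removed the pieces have sizes 7, 5, 3, 2, 1, 1, all ≤ ⌊20/2⌋ = 10.
Every other node leaves some component of size > 10, so the centroid is unique.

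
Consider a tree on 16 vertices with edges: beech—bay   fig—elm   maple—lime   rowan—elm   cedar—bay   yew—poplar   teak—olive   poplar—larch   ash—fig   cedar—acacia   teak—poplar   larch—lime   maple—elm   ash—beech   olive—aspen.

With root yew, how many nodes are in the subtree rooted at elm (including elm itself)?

8

Descendants of elm (including itself): elm, fig, rowan, ash, beech, bay, cedar, acacia. That's 8.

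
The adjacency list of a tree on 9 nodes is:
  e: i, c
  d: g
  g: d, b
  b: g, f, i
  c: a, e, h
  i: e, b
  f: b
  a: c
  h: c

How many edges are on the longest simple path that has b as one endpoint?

4

A farthest node from b is a (h also at distance 4).
The path b – i – e – c – a has 4 edges.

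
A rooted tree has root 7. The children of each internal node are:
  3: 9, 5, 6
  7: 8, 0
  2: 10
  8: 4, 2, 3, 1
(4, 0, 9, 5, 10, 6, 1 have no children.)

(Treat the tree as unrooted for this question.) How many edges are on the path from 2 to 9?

Walking from 2: 2–8–3–9. Length 3.

3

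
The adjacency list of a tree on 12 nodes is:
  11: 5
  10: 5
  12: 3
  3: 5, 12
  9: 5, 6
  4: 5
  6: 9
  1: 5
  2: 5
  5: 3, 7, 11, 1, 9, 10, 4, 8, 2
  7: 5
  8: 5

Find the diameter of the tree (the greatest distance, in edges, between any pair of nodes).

4

Starting from 6, a farthest node is 12 at distance 4.
One longest path: 6 – 9 – 5 – 3 – 12.
So the diameter is 4.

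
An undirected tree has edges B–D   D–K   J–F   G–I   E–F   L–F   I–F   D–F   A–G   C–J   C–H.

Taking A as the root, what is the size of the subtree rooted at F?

9

Descendants of F (including itself): F, L, E, J, D, C, B, K, H. That's 9.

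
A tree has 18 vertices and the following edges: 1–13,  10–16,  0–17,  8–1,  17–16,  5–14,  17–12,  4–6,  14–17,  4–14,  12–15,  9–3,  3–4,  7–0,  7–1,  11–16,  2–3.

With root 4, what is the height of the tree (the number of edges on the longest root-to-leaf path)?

6

13 sits deepest: 4–14–17–0–7–1–13 — 6 edges from the root.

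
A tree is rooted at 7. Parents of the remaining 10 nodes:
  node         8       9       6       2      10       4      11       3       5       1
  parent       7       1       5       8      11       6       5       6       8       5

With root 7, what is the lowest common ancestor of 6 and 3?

6's ancestor chain is 6, 5, 8, 7 and 3's is 3, 6, 5, 8, 7; they first meet at 6.

6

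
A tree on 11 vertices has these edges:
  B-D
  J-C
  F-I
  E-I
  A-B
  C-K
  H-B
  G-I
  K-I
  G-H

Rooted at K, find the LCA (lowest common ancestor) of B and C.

Ancestors of B (toward the root): B, H, G, I, K.
Ancestors of C: C, K.
The deepest node appearing in both lists is K.

K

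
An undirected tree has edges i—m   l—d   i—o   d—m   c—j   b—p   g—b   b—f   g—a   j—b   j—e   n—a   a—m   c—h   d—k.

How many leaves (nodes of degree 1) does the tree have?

8

The leaves are e, f, h, k, l, n, o, p.
That is 8 leaves.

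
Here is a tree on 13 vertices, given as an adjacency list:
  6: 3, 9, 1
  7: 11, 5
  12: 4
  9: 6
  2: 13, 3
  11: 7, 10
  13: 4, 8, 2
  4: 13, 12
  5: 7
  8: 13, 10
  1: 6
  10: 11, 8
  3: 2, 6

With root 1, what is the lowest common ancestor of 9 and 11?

9's ancestor chain is 9, 6, 1 and 11's is 11, 10, 8, 13, 2, 3, 6, 1; they first meet at 6.

6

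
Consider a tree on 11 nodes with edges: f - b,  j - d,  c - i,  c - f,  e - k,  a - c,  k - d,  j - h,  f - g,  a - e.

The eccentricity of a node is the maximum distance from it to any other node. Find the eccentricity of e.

Distances from e peak at 4, attained at g (b, h also at distance 4).
e – a – c – f – g

4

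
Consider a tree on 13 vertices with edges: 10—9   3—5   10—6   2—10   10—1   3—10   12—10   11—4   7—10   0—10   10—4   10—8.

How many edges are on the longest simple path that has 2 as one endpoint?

Distances from 2 peak at 3, attained at 11 (5 also at distance 3).
2–10–4–11

3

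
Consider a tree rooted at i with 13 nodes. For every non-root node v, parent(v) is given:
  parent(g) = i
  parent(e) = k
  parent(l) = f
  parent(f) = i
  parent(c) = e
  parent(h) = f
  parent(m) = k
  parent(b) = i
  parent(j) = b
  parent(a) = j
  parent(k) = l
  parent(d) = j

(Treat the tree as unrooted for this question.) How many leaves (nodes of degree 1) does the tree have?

Exactly 6 nodes have a single neighbour: a, c, d, g, h, m.

6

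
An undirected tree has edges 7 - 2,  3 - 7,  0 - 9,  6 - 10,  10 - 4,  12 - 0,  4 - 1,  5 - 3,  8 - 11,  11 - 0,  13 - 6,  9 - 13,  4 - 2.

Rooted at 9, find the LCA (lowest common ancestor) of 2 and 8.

9

Ancestors of 2 (toward the root): 2, 4, 10, 6, 13, 9.
Ancestors of 8: 8, 11, 0, 9.
The deepest node appearing in both lists is 9.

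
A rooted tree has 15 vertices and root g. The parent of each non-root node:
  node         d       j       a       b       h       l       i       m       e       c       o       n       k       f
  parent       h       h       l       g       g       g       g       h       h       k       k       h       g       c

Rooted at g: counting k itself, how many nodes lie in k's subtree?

4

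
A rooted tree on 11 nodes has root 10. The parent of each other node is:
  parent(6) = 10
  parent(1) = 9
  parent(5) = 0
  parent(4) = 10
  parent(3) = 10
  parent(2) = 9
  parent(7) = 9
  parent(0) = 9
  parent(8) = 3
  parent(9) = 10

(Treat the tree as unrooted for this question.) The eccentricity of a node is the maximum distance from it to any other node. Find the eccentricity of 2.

4

A farthest node from 2 is 8.
The path 2–9–10–3–8 has 4 edges.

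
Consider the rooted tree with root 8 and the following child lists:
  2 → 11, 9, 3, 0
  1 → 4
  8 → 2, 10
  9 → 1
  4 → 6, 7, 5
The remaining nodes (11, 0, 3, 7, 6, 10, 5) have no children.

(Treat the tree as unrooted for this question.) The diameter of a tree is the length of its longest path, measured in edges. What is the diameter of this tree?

6

BFS from 10 reaches 5 last, at distance 6; BFS from 5 confirms no node is farther.
Path: 10 – 8 – 2 – 9 – 1 – 4 – 5.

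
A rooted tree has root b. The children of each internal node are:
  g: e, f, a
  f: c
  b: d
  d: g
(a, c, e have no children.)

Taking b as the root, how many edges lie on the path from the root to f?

b – d – g – f — 3 edges.

3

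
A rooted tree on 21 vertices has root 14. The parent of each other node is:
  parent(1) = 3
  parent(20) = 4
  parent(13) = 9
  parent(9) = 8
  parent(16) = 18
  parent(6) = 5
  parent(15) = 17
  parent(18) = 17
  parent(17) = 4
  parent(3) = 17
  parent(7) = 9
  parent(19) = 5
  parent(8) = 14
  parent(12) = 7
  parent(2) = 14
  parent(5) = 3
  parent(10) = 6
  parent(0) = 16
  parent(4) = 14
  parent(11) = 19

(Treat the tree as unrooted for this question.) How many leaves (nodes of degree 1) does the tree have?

Degree-1 nodes: 0, 1, 2, 10, 11, 12, 13, 15, 20 — 9 of them.

9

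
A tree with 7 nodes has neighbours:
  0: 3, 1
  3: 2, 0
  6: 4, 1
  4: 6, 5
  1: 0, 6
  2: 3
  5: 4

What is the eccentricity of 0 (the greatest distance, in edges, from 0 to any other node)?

Distances from 0 peak at 4, attained at 5.
0–1–6–4–5

4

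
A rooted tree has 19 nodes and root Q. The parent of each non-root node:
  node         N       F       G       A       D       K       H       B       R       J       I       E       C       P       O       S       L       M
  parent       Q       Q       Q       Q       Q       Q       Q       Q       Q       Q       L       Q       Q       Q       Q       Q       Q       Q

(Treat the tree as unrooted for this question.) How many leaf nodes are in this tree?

17

The leaves are A, B, C, D, E, F, G, H, I, J, K, M, N, O, P, R, S.
That is 17 leaves.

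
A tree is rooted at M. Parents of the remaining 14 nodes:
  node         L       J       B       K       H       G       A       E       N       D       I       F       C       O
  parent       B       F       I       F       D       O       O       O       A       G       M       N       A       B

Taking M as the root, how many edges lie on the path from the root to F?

6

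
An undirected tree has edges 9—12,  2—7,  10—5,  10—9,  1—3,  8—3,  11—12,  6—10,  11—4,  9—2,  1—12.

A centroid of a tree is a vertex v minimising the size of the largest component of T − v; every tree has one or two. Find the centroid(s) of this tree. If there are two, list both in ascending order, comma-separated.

9, 12

If 12 is removed the pieces have sizes 6, 3, 2, all ≤ ⌊12/2⌋ = 6.
Its neighbour 9 also leaves a largest component of size 6, so both are centroids.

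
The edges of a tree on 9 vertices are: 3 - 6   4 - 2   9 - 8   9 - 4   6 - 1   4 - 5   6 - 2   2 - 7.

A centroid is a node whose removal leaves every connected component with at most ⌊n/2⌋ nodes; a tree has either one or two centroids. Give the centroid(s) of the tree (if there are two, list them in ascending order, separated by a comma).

Delete 2: the remaining components have sizes 4, 3, 1. Max 4 ≤ 4, so 2 is a centroid.
Every other node leaves some component of size > 4, so the centroid is unique.

2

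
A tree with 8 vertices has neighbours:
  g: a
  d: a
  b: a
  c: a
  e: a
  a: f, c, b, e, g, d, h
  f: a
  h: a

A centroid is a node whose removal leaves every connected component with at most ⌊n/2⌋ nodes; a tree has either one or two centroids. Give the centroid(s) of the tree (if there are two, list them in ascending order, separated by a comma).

Delete a: the remaining components have sizes 1, 1, 1, 1, 1, 1, 1. Max 1 ≤ 4, so a is a centroid.
Every other node leaves some component of size > 4, so the centroid is unique.

a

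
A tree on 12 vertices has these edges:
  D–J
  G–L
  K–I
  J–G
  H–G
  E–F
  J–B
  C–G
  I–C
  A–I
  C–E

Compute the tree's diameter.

5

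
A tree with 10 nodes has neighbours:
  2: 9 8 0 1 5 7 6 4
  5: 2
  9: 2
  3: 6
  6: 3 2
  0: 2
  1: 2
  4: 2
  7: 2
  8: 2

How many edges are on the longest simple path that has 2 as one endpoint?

2

Distances from 2 peak at 2, attained at 3.
2 – 6 – 3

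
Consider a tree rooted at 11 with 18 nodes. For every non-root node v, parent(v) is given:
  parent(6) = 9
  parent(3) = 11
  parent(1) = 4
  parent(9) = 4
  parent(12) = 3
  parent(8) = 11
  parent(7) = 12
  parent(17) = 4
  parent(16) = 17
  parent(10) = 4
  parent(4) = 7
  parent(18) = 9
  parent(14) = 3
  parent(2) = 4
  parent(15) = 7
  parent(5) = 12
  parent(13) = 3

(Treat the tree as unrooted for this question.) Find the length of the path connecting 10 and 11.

5

Walking from 10: 10–4–7–12–3–11. Length 5.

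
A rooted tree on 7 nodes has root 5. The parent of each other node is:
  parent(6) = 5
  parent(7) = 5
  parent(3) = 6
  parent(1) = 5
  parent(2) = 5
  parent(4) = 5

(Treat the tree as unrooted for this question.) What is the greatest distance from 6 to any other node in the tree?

2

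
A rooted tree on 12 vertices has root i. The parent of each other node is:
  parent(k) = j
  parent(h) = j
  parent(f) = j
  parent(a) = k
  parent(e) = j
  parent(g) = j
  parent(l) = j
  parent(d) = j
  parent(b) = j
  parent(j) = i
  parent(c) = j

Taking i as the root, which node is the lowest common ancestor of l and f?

j

Path l→root: l j i; path f→root: f j i.
First common node: j.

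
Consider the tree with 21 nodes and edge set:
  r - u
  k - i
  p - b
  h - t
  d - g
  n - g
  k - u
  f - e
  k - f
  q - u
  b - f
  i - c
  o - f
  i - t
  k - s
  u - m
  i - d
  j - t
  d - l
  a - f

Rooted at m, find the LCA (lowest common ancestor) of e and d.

k

e's ancestor chain is e, f, k, u, m and d's is d, i, k, u, m; they first meet at k.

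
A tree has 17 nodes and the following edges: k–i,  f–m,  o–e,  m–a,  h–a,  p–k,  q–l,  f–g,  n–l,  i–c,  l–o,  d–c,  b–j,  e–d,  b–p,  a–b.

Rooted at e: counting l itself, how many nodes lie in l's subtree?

3

The subtree rooted at l contains: l, n, q — 3 nodes.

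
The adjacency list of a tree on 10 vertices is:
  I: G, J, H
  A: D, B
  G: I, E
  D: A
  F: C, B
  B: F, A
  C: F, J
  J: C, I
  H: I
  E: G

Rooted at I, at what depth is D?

Climbing from D to the root: D → A → B → F → C → J → I. That's 6 steps.

6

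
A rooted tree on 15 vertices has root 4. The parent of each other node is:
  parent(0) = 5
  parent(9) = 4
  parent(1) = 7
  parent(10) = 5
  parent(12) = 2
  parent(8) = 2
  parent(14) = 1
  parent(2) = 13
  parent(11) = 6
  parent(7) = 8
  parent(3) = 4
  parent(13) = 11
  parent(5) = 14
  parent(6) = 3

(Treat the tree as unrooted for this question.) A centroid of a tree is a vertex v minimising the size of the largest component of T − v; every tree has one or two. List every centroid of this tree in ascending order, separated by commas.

Delete 2: the remaining components have sizes 7, 6, 1. Max 7 ≤ 7, so 2 is a centroid.
No neighbour of 2 does as well, so 2 is the unique centroid.

2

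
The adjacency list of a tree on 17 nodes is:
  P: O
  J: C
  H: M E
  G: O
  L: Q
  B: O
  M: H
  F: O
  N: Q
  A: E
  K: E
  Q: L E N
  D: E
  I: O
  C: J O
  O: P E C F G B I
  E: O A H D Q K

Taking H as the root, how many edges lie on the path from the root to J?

H – E – O – C – J — 4 edges.

4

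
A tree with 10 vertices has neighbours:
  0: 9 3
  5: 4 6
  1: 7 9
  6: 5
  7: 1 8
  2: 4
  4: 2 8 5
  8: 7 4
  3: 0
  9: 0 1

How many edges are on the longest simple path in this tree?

8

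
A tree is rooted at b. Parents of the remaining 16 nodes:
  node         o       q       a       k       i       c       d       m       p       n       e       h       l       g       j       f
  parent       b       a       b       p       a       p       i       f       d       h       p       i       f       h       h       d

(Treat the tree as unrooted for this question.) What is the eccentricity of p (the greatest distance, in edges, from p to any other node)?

A farthest node from p is o.
The path p – d – i – a – b – o has 5 edges.

5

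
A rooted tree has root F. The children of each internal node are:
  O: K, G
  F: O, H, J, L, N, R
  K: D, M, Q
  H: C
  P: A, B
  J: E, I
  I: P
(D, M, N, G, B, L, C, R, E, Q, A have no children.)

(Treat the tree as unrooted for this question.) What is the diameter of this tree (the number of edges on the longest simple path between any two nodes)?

Starting from A, a farthest node is Q at distance 7.
One longest path: A – P – I – J – F – O – K – Q.
So the diameter is 7.

7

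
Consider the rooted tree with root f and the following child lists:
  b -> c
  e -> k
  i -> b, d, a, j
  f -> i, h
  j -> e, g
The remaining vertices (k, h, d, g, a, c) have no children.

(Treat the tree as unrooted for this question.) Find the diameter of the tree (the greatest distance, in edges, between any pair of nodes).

5

BFS from k reaches c last, at distance 5; BFS from c confirms no node is farther.
Path: k-e-j-i-b-c.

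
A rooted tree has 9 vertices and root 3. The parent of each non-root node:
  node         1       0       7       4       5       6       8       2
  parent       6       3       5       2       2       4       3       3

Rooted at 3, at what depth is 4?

Climbing from 4 to the root: 4 – 2 – 3. That's 2 steps.

2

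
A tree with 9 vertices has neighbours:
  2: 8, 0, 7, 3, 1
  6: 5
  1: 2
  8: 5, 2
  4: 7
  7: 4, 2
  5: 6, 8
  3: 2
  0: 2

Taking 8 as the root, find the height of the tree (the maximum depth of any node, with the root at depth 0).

3

A deepest node is 4, reached by 8 – 2 – 7 – 4.
That path has 3 edges, so the height is 3.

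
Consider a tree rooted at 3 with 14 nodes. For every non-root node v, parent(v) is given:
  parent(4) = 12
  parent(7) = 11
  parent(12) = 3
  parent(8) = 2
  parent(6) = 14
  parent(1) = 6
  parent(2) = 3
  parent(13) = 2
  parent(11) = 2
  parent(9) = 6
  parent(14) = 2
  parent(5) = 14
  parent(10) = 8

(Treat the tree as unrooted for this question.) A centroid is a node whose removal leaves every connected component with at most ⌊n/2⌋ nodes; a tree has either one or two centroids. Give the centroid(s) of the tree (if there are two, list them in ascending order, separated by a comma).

2

Delete 2: the remaining components have sizes 5, 3, 2, 2, 1. Max 5 ≤ 7, so 2 is a centroid.
Every other node leaves some component of size > 7, so the centroid is unique.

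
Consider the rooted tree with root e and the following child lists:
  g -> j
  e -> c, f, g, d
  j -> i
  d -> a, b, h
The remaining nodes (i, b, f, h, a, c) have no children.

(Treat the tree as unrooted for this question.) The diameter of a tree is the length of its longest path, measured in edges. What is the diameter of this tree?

5

Starting from i, a farthest node is b at distance 5.
One longest path: i – j – g – e – d – b.
So the diameter is 5.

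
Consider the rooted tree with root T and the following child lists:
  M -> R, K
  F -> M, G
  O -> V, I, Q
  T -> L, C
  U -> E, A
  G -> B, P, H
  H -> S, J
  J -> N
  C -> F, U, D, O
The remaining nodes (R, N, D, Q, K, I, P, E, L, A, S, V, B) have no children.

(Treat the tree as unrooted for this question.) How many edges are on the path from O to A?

3

O – C – U – A: 3 edges.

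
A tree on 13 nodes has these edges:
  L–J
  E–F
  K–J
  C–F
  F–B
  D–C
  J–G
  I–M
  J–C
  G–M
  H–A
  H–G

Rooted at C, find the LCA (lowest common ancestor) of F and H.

C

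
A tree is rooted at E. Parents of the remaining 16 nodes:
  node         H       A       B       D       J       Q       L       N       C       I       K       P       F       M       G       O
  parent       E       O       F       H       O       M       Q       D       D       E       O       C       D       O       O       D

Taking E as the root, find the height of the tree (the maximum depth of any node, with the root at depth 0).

6

The longest root-to-leaf path is E–H–D–O–M–Q–L (6 edges).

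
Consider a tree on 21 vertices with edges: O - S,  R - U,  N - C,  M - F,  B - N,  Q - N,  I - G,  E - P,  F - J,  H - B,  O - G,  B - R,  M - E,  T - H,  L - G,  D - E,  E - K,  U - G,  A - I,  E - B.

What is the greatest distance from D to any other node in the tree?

A farthest node from D is A (S also at distance 7).
The path D – E – B – R – U – G – I – A has 7 edges.

7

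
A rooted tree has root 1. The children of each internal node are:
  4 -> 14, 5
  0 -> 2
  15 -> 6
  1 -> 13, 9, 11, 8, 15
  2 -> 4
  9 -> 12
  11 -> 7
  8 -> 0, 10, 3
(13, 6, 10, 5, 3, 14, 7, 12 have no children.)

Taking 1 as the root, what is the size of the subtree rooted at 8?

8

Descendants of 8 (including itself): 8, 3, 10, 0, 2, 4, 14, 5. That's 8.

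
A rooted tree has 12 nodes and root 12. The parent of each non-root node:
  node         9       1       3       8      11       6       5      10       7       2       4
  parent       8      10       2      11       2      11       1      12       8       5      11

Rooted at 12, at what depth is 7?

12 → 10 → 1 → 5 → 2 → 11 → 8 → 7 — 7 edges.

7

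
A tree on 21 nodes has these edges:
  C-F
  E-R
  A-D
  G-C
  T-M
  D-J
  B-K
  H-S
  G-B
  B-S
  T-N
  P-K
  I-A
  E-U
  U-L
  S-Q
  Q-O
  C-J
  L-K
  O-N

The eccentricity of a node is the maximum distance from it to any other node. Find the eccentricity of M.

Distances from M peak at 12, attained at I.
M – T – N – O – Q – S – B – G – C – J – D – A – I

12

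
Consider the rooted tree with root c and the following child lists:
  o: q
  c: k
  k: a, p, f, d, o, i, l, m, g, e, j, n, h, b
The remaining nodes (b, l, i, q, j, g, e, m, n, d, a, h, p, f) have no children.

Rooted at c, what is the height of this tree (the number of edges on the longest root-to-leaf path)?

The longest root-to-leaf path is c → k → o → q (3 edges).

3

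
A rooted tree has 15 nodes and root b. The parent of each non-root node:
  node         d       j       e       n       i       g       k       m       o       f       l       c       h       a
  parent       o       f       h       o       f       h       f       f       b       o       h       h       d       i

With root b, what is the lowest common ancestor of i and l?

Ancestors of i (toward the root): i, f, o, b.
Ancestors of l: l, h, d, o, b.
The deepest node appearing in both lists is o.

o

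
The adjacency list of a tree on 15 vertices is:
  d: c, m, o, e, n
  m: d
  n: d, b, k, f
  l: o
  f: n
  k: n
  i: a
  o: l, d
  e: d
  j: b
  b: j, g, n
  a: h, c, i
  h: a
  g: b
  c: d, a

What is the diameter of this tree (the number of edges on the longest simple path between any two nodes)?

BFS from i reaches g last, at distance 6; BFS from g confirms no node is farther.
Path: i-a-c-d-n-b-g.

6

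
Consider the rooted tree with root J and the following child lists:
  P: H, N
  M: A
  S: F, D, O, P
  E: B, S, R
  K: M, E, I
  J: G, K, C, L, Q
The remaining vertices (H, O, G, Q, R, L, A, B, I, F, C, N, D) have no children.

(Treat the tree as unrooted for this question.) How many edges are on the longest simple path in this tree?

A longest path is H–P–S–E–K–J–C, with 6 edges.

6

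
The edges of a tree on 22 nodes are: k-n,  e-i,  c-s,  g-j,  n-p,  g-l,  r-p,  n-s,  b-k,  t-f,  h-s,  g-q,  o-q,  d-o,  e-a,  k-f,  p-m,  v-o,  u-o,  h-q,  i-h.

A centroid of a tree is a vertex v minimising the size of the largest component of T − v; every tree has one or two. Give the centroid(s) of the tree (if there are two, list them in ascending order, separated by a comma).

Removing h splits the tree into components of sizes 10, 8, 3; the largest is 10 ≤ ⌊22/2⌋ = 11.
No neighbour of h does as well, so h is the unique centroid.

h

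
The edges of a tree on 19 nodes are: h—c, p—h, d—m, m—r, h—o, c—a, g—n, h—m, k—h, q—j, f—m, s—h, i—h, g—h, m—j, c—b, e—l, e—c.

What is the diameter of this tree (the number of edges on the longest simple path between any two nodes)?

Starting from q, a farthest node is l at distance 6.
One longest path: q-j-m-h-c-e-l.
So the diameter is 6.

6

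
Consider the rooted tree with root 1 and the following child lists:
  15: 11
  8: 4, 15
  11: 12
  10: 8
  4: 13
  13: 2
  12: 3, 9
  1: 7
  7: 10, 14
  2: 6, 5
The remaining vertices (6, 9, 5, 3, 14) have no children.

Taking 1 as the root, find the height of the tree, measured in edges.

7

A deepest node is 6, reached by 1–7–10–8–4–13–2–6.
That path has 7 edges, so the height is 7.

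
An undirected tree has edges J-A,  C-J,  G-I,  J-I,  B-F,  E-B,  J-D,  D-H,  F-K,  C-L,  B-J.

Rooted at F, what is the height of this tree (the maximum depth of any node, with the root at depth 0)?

4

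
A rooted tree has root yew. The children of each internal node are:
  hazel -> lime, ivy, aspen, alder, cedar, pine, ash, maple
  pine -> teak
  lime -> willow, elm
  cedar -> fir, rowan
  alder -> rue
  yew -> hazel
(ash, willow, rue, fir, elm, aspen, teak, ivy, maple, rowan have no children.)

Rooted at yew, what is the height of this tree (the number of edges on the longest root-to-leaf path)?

rue sits deepest: yew → hazel → alder → rue — 3 edges from the root.

3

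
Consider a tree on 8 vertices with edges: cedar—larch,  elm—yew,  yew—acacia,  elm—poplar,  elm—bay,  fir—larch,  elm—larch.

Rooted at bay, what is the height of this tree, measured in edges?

3

fir sits deepest: bay-elm-larch-fir — 3 edges from the root.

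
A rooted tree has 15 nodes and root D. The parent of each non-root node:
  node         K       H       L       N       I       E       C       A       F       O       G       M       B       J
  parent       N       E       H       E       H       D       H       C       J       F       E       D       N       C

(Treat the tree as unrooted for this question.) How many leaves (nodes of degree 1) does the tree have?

Degree-1 nodes: A, B, G, I, K, L, M, O — 8 of them.

8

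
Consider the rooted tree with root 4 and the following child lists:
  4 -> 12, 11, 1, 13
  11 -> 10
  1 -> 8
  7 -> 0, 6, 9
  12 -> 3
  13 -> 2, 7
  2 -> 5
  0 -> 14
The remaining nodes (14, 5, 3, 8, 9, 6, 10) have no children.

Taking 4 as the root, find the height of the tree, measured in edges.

14 sits deepest: 4–13–7–0–14 — 4 edges from the root.

4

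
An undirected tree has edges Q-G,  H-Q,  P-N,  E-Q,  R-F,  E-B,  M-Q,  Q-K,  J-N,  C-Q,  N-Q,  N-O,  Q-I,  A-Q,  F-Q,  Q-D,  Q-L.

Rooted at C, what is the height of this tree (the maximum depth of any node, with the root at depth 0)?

3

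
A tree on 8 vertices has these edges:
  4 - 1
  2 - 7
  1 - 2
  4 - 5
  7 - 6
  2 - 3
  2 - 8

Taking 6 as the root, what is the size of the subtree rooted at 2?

The subtree rooted at 2 contains: 2, 3, 1, 8, 4, 5 — 6 nodes.

6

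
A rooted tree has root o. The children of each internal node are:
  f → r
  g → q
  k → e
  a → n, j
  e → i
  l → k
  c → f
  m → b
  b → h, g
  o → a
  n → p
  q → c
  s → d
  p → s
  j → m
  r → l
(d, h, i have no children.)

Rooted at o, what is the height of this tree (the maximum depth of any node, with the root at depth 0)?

i sits deepest: o-a-j-m-b-g-q-c-f-r-l-k-e-i — 13 edges from the root.

13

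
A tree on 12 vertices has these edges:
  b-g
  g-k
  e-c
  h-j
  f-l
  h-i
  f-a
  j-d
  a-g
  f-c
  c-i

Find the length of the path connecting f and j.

4

The path is f–c–i–h–j, which has 4 edges.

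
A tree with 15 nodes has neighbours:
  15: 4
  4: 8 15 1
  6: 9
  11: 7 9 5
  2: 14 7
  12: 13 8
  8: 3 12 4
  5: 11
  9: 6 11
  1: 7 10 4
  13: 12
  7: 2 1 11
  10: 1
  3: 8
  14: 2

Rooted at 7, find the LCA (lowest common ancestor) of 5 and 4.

5's ancestor chain is 5, 11, 7 and 4's is 4, 1, 7; they first meet at 7.

7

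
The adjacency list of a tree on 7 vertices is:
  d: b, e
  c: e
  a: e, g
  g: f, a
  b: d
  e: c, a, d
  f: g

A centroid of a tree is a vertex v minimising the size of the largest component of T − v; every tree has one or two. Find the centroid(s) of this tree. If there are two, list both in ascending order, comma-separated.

e

Removing e splits the tree into components of sizes 3, 2, 1; the largest is 3 ≤ ⌊7/2⌋ = 3.
No neighbour of e does as well, so e is the unique centroid.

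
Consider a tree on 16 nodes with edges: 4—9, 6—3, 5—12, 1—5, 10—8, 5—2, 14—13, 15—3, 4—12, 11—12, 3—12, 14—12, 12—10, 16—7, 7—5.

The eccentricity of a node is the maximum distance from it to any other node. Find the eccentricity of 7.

4

A farthest node from 7 is 9 (8, 15, 13, 6 also at distance 4).
The path 7 – 5 – 12 – 4 – 9 has 4 edges.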